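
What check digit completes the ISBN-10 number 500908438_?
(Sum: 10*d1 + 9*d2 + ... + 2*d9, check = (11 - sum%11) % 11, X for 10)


Weighted sum: 194
194 mod 11 = 7

Check digit: 4


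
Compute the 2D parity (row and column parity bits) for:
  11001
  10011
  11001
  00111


Row parities: 1111
Column parities: 10100

Row P: 1111, Col P: 10100, Corner: 0


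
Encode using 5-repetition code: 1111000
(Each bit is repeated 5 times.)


Each bit -> 5 copies

11111111111111111111000000000000000


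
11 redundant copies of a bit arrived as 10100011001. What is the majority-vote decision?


Ones: 5 out of 11
Threshold: 6

0 (5/11 voted 1)


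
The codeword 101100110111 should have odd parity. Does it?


Number of 1s: 8

No, parity error (8 ones)


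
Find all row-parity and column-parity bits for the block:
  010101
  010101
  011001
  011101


Row parities: 1110
Column parities: 000100

Row P: 1110, Col P: 000100, Corner: 1


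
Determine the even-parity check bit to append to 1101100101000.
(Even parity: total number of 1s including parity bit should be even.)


Number of 1s in data: 6
Parity bit: 0

0


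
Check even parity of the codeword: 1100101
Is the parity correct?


Number of 1s: 4

Yes, parity is correct (4 ones)


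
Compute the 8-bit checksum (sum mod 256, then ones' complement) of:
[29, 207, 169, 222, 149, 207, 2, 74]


Sum = 1059 mod 256 = 35
Complement = 220

220


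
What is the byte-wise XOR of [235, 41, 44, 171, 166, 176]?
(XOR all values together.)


XOR chain: 235 ^ 41 ^ 44 ^ 171 ^ 166 ^ 176 = 83

83


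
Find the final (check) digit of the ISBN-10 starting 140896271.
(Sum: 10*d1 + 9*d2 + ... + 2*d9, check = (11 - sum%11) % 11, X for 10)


Weighted sum: 217
217 mod 11 = 8

Check digit: 3


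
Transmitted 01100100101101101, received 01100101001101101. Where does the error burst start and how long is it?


XOR: 00000001100000000

Burst at position 7, length 2


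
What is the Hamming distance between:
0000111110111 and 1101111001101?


XOR: 1101000111010
Count of 1s: 7

7


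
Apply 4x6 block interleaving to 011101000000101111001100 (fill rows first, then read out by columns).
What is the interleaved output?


Matrix:
  011101
  000000
  101111
  001100
Read columns: 001010001011101100101010

001010001011101100101010


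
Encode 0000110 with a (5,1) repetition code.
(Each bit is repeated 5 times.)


Each bit -> 5 copies

00000000000000000000111111111100000


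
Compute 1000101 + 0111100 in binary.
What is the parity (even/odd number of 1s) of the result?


1000101 = 69
0111100 = 60
Sum = 129 = 10000001
1s count = 2

even parity (2 ones in 10000001)


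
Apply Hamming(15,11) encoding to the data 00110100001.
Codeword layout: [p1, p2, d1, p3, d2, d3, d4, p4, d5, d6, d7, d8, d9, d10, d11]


Parity bits: p1=0, p2=0, p3=1, p4=0

000101100100001


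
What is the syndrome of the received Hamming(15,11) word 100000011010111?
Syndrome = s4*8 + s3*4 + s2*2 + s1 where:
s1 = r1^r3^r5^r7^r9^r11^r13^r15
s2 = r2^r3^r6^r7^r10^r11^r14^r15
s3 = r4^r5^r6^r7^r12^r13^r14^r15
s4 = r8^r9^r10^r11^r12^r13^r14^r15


s1=1, s2=1, s3=1, s4=0

Syndrome = 7 (error at position 7)


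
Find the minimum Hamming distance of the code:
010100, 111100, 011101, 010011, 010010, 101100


Comparing all pairs, minimum distance: 1
Can detect 0 errors, correct 0 errors

1


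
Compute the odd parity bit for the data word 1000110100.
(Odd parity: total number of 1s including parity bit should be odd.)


Number of 1s in data: 4
Parity bit: 1

1


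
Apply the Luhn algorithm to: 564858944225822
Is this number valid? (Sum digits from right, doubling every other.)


Luhn sum = 73
73 mod 10 = 3

Invalid (Luhn sum mod 10 = 3)


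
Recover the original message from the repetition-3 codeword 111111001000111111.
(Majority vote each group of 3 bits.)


Groups: 111, 111, 001, 000, 111, 111
Majority votes: 110011

110011


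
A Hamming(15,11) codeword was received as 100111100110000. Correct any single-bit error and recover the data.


Syndrome = 0: no error detected

Data: 01110110000 (no errors)


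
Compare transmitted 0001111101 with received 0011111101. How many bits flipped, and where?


XOR: 0010000000

1 error(s) at position(s): 2


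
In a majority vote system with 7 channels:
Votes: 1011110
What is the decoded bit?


Ones: 5 out of 7
Threshold: 4

1 (5/7 voted 1)


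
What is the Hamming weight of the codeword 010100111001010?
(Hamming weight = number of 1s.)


Counting 1s in 010100111001010

7


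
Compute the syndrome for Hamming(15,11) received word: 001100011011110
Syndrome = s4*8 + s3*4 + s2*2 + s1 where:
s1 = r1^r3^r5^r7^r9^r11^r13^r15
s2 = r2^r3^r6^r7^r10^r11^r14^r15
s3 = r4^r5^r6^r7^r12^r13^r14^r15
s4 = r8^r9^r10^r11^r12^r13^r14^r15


s1=0, s2=1, s3=0, s4=0

Syndrome = 2 (error at position 2)


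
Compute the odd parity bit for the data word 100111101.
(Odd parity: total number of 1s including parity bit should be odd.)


Number of 1s in data: 6
Parity bit: 1

1


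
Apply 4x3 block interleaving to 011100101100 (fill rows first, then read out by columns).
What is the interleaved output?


Matrix:
  011
  100
  101
  100
Read columns: 011110001010

011110001010


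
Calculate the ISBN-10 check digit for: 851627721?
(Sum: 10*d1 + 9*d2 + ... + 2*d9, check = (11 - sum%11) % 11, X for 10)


Weighted sum: 258
258 mod 11 = 5

Check digit: 6


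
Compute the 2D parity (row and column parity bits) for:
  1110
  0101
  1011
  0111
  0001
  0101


Row parities: 101110
Column parities: 0011

Row P: 101110, Col P: 0011, Corner: 0


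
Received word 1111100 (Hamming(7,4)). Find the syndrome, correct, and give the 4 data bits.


Syndrome = 1: error at position 1

Data: 1100 (corrected bit 1)


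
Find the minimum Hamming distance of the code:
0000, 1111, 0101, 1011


Comparing all pairs, minimum distance: 1
Can detect 0 errors, correct 0 errors

1


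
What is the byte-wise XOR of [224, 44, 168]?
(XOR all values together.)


XOR chain: 224 ^ 44 ^ 168 = 100

100


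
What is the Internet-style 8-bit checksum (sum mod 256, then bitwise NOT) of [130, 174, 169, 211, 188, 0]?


Sum = 872 mod 256 = 104
Complement = 151

151


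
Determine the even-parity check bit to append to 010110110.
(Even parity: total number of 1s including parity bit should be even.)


Number of 1s in data: 5
Parity bit: 1

1


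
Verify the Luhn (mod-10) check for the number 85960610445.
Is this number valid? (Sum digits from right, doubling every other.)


Luhn sum = 42
42 mod 10 = 2

Invalid (Luhn sum mod 10 = 2)


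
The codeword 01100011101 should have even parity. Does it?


Number of 1s: 6

Yes, parity is correct (6 ones)


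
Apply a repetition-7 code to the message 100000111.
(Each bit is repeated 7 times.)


Each bit -> 7 copies

111111100000000000000000000000000000000000111111111111111111111


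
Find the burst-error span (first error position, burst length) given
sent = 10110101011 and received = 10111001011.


XOR: 00001100000

Burst at position 4, length 2


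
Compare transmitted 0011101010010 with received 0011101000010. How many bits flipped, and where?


XOR: 0000000010000

1 error(s) at position(s): 8


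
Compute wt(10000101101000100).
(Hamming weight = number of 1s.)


Counting 1s in 10000101101000100

6


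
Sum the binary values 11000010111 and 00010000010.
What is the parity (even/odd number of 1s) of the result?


11000010111 = 1559
00010000010 = 130
Sum = 1689 = 11010011001
1s count = 6

even parity (6 ones in 11010011001)


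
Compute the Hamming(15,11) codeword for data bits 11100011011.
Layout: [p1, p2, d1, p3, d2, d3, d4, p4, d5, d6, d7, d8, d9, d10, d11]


Parity bits: p1=0, p2=1, p3=1, p4=0

011111000011011


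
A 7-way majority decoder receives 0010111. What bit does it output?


Ones: 4 out of 7
Threshold: 4

1 (4/7 voted 1)


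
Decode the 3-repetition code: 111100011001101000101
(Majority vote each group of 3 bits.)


Groups: 111, 100, 011, 001, 101, 000, 101
Majority votes: 1010101

1010101


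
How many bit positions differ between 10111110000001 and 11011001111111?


XOR: 01100111111110
Count of 1s: 10

10


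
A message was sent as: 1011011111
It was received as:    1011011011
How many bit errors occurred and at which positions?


XOR: 0000000100

1 error(s) at position(s): 7


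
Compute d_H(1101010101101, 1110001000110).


XOR: 0011011101011
Count of 1s: 8

8


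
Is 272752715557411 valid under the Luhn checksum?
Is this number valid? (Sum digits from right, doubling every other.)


Luhn sum = 55
55 mod 10 = 5

Invalid (Luhn sum mod 10 = 5)


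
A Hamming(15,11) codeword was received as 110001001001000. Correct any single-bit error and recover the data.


Syndrome = 0: no error detected

Data: 00101001000 (no errors)


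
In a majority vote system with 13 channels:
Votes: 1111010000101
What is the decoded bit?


Ones: 7 out of 13
Threshold: 7

1 (7/13 voted 1)


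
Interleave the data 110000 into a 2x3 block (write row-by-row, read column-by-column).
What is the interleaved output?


Matrix:
  110
  000
Read columns: 101000

101000


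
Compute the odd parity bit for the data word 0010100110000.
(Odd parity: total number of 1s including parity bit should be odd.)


Number of 1s in data: 4
Parity bit: 1

1


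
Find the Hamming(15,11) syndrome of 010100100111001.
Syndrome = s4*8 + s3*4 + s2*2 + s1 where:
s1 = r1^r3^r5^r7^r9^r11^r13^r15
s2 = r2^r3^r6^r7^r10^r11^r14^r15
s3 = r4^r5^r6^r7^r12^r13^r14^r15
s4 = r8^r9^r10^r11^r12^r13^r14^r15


s1=1, s2=1, s3=0, s4=0

Syndrome = 3 (error at position 3)


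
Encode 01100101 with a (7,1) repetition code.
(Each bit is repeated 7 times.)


Each bit -> 7 copies

00000001111111111111100000000000000111111100000001111111


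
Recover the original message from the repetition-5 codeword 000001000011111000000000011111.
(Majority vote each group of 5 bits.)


Groups: 00000, 10000, 11111, 00000, 00000, 11111
Majority votes: 001001

001001


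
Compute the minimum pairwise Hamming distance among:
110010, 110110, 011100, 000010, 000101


Comparing all pairs, minimum distance: 1
Can detect 0 errors, correct 0 errors

1


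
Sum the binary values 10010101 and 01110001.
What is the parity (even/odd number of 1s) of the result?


10010101 = 149
01110001 = 113
Sum = 262 = 100000110
1s count = 3

odd parity (3 ones in 100000110)


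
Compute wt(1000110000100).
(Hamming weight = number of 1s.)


Counting 1s in 1000110000100

4


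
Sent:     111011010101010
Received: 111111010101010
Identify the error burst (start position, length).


XOR: 000100000000000

Burst at position 3, length 1


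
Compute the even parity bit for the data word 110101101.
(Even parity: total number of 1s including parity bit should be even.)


Number of 1s in data: 6
Parity bit: 0

0


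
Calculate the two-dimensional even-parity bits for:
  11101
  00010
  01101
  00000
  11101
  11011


Row parities: 011000
Column parities: 10100

Row P: 011000, Col P: 10100, Corner: 0


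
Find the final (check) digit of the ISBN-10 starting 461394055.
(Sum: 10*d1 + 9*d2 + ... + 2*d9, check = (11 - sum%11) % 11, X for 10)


Weighted sum: 222
222 mod 11 = 2

Check digit: 9


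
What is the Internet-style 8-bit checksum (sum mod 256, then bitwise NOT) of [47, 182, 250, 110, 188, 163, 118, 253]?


Sum = 1311 mod 256 = 31
Complement = 224

224


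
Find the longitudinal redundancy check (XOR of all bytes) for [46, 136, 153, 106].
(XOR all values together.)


XOR chain: 46 ^ 136 ^ 153 ^ 106 = 85

85


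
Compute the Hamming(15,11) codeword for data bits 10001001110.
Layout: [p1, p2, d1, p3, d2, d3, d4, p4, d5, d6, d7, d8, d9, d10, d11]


Parity bits: p1=1, p2=0, p3=1, p4=0

101100001001110


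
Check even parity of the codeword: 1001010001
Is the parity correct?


Number of 1s: 4

Yes, parity is correct (4 ones)


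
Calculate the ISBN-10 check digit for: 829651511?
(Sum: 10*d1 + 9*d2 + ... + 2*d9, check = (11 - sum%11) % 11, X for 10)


Weighted sum: 272
272 mod 11 = 8

Check digit: 3


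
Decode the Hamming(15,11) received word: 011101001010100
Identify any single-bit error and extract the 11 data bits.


Syndrome = 12: error at position 12

Data: 10101011100 (corrected bit 12)


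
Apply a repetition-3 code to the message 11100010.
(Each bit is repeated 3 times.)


Each bit -> 3 copies

111111111000000000111000


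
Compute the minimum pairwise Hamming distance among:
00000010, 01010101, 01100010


Comparing all pairs, minimum distance: 2
Can detect 1 errors, correct 0 errors

2


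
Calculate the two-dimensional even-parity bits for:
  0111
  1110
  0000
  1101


Row parities: 1101
Column parities: 0100

Row P: 1101, Col P: 0100, Corner: 1


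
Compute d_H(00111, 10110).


XOR: 10001
Count of 1s: 2

2


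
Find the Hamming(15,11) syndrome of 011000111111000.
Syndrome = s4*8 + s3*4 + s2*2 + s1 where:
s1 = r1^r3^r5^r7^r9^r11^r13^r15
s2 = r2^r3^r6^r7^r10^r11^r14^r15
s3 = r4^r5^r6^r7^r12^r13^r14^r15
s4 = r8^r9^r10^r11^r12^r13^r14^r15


s1=0, s2=1, s3=0, s4=1

Syndrome = 10 (error at position 10)


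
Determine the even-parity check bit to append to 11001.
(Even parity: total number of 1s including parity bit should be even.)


Number of 1s in data: 3
Parity bit: 1

1


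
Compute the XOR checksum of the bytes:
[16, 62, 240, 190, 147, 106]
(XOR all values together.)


XOR chain: 16 ^ 62 ^ 240 ^ 190 ^ 147 ^ 106 = 153

153


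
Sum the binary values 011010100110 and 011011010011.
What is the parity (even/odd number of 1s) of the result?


011010100110 = 1702
011011010011 = 1747
Sum = 3449 = 110101111001
1s count = 8

even parity (8 ones in 110101111001)


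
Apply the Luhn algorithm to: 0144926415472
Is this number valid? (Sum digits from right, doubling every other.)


Luhn sum = 54
54 mod 10 = 4

Invalid (Luhn sum mod 10 = 4)


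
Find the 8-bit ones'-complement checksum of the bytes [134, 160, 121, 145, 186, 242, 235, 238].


Sum = 1461 mod 256 = 181
Complement = 74

74


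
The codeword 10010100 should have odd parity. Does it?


Number of 1s: 3

Yes, parity is correct (3 ones)


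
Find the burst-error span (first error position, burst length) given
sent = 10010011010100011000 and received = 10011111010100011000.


XOR: 00001100000000000000

Burst at position 4, length 2


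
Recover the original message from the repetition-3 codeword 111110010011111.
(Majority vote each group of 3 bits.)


Groups: 111, 110, 010, 011, 111
Majority votes: 11011

11011


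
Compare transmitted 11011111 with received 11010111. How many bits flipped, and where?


XOR: 00001000

1 error(s) at position(s): 4


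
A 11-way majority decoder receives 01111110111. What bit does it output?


Ones: 9 out of 11
Threshold: 6

1 (9/11 voted 1)


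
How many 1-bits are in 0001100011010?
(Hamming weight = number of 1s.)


Counting 1s in 0001100011010

5


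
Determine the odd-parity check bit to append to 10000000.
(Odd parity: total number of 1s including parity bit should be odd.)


Number of 1s in data: 1
Parity bit: 0

0


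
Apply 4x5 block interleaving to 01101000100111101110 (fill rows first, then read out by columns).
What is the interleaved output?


Matrix:
  01101
  00010
  01111
  01110
Read columns: 00001011101101111010

00001011101101111010


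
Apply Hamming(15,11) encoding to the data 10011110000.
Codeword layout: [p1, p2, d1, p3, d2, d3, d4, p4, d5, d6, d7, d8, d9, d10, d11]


Parity bits: p1=0, p2=0, p3=1, p4=1

001100111110000


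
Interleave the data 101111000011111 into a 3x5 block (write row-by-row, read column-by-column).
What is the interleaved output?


Matrix:
  10111
  10000
  11111
Read columns: 111001101101101

111001101101101


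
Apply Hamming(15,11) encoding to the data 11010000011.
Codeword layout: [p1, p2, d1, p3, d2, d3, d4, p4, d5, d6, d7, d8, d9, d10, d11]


Parity bits: p1=0, p2=0, p3=0, p4=0

001010100000011


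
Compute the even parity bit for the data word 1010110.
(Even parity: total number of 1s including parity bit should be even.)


Number of 1s in data: 4
Parity bit: 0

0


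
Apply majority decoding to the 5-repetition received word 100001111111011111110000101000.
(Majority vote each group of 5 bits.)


Groups: 10000, 11111, 11011, 11111, 00001, 01000
Majority votes: 011100

011100


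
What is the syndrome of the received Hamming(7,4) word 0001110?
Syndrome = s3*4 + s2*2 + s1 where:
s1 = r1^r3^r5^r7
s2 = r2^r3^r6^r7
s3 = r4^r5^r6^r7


s1=1, s2=1, s3=1

Syndrome = 7 (error at position 7)


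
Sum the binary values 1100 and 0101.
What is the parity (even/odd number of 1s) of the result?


1100 = 12
0101 = 5
Sum = 17 = 10001
1s count = 2

even parity (2 ones in 10001)


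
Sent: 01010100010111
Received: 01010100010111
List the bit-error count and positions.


XOR: 00000000000000

0 errors (received matches sent)


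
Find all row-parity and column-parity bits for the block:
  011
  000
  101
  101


Row parities: 0000
Column parities: 011

Row P: 0000, Col P: 011, Corner: 0


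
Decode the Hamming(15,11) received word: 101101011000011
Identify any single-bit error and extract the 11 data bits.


Syndrome = 0: no error detected

Data: 10101000011 (no errors)


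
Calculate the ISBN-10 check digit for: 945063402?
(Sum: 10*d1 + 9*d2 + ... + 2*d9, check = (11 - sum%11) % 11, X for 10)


Weighted sum: 237
237 mod 11 = 6

Check digit: 5


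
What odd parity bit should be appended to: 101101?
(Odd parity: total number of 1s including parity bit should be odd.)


Number of 1s in data: 4
Parity bit: 1

1


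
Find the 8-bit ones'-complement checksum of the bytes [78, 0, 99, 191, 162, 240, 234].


Sum = 1004 mod 256 = 236
Complement = 19

19


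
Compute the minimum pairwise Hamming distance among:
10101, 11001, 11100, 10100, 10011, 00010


Comparing all pairs, minimum distance: 1
Can detect 0 errors, correct 0 errors

1


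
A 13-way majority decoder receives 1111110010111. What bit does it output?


Ones: 10 out of 13
Threshold: 7

1 (10/13 voted 1)


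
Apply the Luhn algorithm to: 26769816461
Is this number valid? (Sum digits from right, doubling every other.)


Luhn sum = 43
43 mod 10 = 3

Invalid (Luhn sum mod 10 = 3)


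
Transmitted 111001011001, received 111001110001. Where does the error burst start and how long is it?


XOR: 000000101000

Burst at position 6, length 3


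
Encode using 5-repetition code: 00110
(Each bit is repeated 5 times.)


Each bit -> 5 copies

0000000000111111111100000


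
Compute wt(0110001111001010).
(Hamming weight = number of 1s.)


Counting 1s in 0110001111001010

8


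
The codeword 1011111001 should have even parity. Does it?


Number of 1s: 7

No, parity error (7 ones)


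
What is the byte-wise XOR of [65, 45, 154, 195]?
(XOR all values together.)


XOR chain: 65 ^ 45 ^ 154 ^ 195 = 53

53


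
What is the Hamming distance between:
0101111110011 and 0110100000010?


XOR: 0011011110001
Count of 1s: 7

7


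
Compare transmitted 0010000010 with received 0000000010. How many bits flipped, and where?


XOR: 0010000000

1 error(s) at position(s): 2


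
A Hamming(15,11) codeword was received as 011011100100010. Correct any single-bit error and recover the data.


Syndrome = 1: error at position 1

Data: 11110100010 (corrected bit 1)


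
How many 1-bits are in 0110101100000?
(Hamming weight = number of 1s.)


Counting 1s in 0110101100000

5


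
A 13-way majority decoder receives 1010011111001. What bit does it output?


Ones: 8 out of 13
Threshold: 7

1 (8/13 voted 1)


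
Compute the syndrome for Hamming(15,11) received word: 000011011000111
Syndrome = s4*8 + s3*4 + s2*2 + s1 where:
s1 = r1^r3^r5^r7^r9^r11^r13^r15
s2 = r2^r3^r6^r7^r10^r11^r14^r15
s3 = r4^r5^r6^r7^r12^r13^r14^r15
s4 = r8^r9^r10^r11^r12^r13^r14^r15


s1=0, s2=1, s3=1, s4=1

Syndrome = 14 (error at position 14)


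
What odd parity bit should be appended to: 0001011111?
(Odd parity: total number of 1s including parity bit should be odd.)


Number of 1s in data: 6
Parity bit: 1

1


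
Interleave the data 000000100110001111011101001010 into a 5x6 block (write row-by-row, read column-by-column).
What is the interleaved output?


Matrix:
  000000
  100110
  001111
  011101
  001010
Read columns: 010000001000111011100110100110

010000001000111011100110100110


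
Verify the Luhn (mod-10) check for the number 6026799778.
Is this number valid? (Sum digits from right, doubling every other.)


Luhn sum = 56
56 mod 10 = 6

Invalid (Luhn sum mod 10 = 6)


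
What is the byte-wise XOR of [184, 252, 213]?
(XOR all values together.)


XOR chain: 184 ^ 252 ^ 213 = 145

145


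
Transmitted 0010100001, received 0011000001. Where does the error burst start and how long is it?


XOR: 0001100000

Burst at position 3, length 2


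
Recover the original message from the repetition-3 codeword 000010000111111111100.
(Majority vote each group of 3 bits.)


Groups: 000, 010, 000, 111, 111, 111, 100
Majority votes: 0001110

0001110


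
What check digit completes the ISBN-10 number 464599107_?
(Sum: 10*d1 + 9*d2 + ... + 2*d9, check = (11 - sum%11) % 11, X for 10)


Weighted sum: 278
278 mod 11 = 3

Check digit: 8


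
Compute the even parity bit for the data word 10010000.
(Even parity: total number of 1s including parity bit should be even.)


Number of 1s in data: 2
Parity bit: 0

0


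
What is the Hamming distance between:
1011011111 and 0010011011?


XOR: 1001000100
Count of 1s: 3

3


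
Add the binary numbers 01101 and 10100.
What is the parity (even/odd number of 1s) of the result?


01101 = 13
10100 = 20
Sum = 33 = 100001
1s count = 2

even parity (2 ones in 100001)


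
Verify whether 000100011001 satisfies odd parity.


Number of 1s: 4

No, parity error (4 ones)


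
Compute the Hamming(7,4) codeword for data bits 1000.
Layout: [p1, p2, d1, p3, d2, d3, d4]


Parity bits: p1=1, p2=1, p3=0

1110000


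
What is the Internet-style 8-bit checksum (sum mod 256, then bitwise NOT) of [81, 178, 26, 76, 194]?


Sum = 555 mod 256 = 43
Complement = 212

212


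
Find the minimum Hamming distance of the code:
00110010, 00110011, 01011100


Comparing all pairs, minimum distance: 1
Can detect 0 errors, correct 0 errors

1


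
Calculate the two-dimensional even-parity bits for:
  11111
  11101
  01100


Row parities: 100
Column parities: 01110

Row P: 100, Col P: 01110, Corner: 1


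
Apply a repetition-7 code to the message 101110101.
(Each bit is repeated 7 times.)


Each bit -> 7 copies

111111100000001111111111111111111110000000111111100000001111111


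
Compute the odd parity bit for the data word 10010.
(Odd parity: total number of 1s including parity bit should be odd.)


Number of 1s in data: 2
Parity bit: 1

1


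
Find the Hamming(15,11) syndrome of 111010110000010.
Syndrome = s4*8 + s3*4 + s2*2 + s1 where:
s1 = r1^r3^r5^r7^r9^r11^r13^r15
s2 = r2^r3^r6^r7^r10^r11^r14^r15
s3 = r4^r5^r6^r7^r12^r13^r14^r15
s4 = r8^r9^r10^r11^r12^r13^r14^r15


s1=0, s2=0, s3=1, s4=0

Syndrome = 4 (error at position 4)


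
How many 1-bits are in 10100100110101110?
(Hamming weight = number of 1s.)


Counting 1s in 10100100110101110

9


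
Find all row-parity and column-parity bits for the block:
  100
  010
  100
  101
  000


Row parities: 11100
Column parities: 111

Row P: 11100, Col P: 111, Corner: 1


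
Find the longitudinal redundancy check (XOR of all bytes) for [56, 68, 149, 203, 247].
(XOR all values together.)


XOR chain: 56 ^ 68 ^ 149 ^ 203 ^ 247 = 213

213


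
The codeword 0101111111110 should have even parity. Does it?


Number of 1s: 10

Yes, parity is correct (10 ones)


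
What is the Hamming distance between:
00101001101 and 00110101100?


XOR: 00011100001
Count of 1s: 4

4


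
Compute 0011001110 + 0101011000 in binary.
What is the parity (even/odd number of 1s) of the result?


0011001110 = 206
0101011000 = 344
Sum = 550 = 1000100110
1s count = 4

even parity (4 ones in 1000100110)


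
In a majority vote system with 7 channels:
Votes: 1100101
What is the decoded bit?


Ones: 4 out of 7
Threshold: 4

1 (4/7 voted 1)


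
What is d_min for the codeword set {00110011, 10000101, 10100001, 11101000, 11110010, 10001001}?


Comparing all pairs, minimum distance: 2
Can detect 1 errors, correct 0 errors

2


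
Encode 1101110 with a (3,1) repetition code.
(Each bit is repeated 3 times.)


Each bit -> 3 copies

111111000111111111000


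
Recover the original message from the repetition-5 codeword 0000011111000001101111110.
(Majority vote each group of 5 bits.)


Groups: 00000, 11111, 00000, 11011, 11110
Majority votes: 01011

01011


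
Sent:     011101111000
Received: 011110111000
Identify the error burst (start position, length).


XOR: 000011000000

Burst at position 4, length 2


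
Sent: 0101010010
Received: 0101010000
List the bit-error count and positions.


XOR: 0000000010

1 error(s) at position(s): 8


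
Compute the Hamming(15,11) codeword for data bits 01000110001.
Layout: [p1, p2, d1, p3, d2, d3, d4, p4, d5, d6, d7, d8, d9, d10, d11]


Parity bits: p1=1, p2=1, p3=0, p4=1

110010010110001


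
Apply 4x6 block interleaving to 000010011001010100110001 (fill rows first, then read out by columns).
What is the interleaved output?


Matrix:
  000010
  011001
  010100
  110001
Read columns: 000101110100001010000101

000101110100001010000101


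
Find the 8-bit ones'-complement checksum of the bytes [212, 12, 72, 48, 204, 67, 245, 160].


Sum = 1020 mod 256 = 252
Complement = 3

3


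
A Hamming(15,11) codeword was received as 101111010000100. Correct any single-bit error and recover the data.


Syndrome = 0: no error detected

Data: 11100000100 (no errors)


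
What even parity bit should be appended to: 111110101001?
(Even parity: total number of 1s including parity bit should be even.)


Number of 1s in data: 8
Parity bit: 0

0


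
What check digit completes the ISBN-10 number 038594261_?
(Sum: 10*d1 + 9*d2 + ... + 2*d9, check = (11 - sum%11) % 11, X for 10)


Weighted sum: 228
228 mod 11 = 8

Check digit: 3


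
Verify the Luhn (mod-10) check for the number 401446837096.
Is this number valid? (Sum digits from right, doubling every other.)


Luhn sum = 58
58 mod 10 = 8

Invalid (Luhn sum mod 10 = 8)


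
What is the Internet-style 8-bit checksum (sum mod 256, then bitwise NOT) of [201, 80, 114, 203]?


Sum = 598 mod 256 = 86
Complement = 169

169


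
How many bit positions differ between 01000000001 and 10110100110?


XOR: 11110100111
Count of 1s: 8

8


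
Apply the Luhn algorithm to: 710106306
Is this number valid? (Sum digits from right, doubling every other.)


Luhn sum = 23
23 mod 10 = 3

Invalid (Luhn sum mod 10 = 3)


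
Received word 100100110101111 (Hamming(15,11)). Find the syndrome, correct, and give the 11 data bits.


Syndrome = 0: no error detected

Data: 00010101111 (no errors)


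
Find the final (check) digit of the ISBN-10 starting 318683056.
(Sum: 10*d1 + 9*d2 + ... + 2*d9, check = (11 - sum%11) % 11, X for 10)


Weighted sum: 235
235 mod 11 = 4

Check digit: 7


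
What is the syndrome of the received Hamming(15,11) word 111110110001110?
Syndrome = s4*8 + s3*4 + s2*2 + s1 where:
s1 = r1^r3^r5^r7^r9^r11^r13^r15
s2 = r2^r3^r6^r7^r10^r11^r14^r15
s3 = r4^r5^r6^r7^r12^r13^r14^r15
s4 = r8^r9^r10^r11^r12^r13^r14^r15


s1=1, s2=0, s3=0, s4=0

Syndrome = 1 (error at position 1)


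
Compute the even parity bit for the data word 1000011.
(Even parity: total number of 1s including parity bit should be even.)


Number of 1s in data: 3
Parity bit: 1

1


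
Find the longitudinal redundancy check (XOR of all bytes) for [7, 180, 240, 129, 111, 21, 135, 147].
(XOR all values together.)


XOR chain: 7 ^ 180 ^ 240 ^ 129 ^ 111 ^ 21 ^ 135 ^ 147 = 172

172


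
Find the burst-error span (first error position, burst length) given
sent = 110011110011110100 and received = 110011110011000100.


XOR: 000000000000110000

Burst at position 12, length 2


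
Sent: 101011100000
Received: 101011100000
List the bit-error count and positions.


XOR: 000000000000

0 errors (received matches sent)


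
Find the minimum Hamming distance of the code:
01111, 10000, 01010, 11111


Comparing all pairs, minimum distance: 1
Can detect 0 errors, correct 0 errors

1


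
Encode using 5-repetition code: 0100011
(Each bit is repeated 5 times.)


Each bit -> 5 copies

00000111110000000000000001111111111


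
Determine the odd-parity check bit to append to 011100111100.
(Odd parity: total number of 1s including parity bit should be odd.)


Number of 1s in data: 7
Parity bit: 0

0


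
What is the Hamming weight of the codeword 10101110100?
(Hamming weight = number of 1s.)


Counting 1s in 10101110100

6


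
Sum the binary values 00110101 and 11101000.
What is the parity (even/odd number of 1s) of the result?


00110101 = 53
11101000 = 232
Sum = 285 = 100011101
1s count = 5

odd parity (5 ones in 100011101)


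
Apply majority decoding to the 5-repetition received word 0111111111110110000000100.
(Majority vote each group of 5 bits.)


Groups: 01111, 11111, 11011, 00000, 00100
Majority votes: 11100

11100


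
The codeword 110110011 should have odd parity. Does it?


Number of 1s: 6

No, parity error (6 ones)


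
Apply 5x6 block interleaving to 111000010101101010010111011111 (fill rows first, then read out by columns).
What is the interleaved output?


Matrix:
  111000
  010101
  101010
  010111
  011111
Read columns: 101001101110101010110011101011

101001101110101010110011101011


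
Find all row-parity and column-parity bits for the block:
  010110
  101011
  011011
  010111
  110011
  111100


Row parities: 100000
Column parities: 111110

Row P: 100000, Col P: 111110, Corner: 1


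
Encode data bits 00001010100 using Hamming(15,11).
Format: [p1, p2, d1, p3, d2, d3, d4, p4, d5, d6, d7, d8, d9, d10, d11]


Parity bits: p1=1, p2=1, p3=1, p4=1

110100011010100


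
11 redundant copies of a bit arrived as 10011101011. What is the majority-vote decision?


Ones: 7 out of 11
Threshold: 6

1 (7/11 voted 1)


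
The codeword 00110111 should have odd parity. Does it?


Number of 1s: 5

Yes, parity is correct (5 ones)


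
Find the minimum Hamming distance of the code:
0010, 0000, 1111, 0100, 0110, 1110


Comparing all pairs, minimum distance: 1
Can detect 0 errors, correct 0 errors

1


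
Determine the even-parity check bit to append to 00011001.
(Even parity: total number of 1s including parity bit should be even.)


Number of 1s in data: 3
Parity bit: 1

1


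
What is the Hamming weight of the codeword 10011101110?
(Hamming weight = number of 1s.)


Counting 1s in 10011101110

7


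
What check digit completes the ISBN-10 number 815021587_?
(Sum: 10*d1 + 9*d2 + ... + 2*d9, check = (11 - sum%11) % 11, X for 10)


Weighted sum: 204
204 mod 11 = 6

Check digit: 5


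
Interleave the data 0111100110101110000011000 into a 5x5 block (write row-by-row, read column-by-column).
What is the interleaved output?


Matrix:
  01111
  00110
  10111
  00000
  11000
Read columns: 0010110001111001110010100

0010110001111001110010100


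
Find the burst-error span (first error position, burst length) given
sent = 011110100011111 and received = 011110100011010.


XOR: 000000000000101

Burst at position 12, length 3


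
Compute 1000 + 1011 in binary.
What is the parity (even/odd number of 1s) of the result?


1000 = 8
1011 = 11
Sum = 19 = 10011
1s count = 3

odd parity (3 ones in 10011)


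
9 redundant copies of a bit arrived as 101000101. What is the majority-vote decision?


Ones: 4 out of 9
Threshold: 5

0 (4/9 voted 1)


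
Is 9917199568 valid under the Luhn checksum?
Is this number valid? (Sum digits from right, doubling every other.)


Luhn sum = 63
63 mod 10 = 3

Invalid (Luhn sum mod 10 = 3)


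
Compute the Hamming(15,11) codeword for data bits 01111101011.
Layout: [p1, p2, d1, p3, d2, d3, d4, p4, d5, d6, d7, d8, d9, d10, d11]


Parity bits: p1=0, p2=1, p3=0, p4=1

010011111101011


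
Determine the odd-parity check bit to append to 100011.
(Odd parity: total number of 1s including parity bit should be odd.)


Number of 1s in data: 3
Parity bit: 0

0


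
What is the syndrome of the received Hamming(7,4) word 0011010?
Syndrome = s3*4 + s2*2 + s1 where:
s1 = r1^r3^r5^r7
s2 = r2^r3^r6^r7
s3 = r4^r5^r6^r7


s1=1, s2=0, s3=0

Syndrome = 1 (error at position 1)


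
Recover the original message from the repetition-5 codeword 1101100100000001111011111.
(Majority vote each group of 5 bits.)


Groups: 11011, 00100, 00000, 11110, 11111
Majority votes: 10011

10011


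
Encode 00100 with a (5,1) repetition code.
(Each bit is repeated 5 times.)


Each bit -> 5 copies

0000000000111110000000000


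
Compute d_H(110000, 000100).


XOR: 110100
Count of 1s: 3

3


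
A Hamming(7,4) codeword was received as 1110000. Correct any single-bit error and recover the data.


Syndrome = 0: no error detected

Data: 1000 (no errors)


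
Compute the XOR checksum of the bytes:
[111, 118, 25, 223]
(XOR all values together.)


XOR chain: 111 ^ 118 ^ 25 ^ 223 = 223

223


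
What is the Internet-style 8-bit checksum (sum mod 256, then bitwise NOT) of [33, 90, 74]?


Sum = 197 mod 256 = 197
Complement = 58

58


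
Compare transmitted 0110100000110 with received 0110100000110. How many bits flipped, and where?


XOR: 0000000000000

0 errors (received matches sent)


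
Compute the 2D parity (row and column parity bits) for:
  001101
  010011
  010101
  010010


Row parities: 1110
Column parities: 011001

Row P: 1110, Col P: 011001, Corner: 1


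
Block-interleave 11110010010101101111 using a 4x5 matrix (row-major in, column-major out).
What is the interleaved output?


Matrix:
  11110
  01001
  01011
  01111
Read columns: 10001111100110110111

10001111100110110111


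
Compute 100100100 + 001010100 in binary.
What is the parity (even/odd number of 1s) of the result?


100100100 = 292
001010100 = 84
Sum = 376 = 101111000
1s count = 5

odd parity (5 ones in 101111000)


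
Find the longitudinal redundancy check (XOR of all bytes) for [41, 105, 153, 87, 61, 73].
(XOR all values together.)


XOR chain: 41 ^ 105 ^ 153 ^ 87 ^ 61 ^ 73 = 250

250


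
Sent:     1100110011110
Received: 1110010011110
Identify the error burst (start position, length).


XOR: 0010100000000

Burst at position 2, length 3


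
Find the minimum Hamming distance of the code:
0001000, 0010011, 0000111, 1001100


Comparing all pairs, minimum distance: 2
Can detect 1 errors, correct 0 errors

2


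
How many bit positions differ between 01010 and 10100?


XOR: 11110
Count of 1s: 4

4


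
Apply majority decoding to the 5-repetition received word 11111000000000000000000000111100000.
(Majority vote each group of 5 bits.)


Groups: 11111, 00000, 00000, 00000, 00000, 01111, 00000
Majority votes: 1000010

1000010


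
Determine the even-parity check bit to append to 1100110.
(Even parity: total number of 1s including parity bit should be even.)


Number of 1s in data: 4
Parity bit: 0

0


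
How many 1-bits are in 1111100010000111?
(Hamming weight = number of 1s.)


Counting 1s in 1111100010000111

9


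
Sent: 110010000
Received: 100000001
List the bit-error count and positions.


XOR: 010010001

3 error(s) at position(s): 1, 4, 8


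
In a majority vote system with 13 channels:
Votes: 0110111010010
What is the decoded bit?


Ones: 7 out of 13
Threshold: 7

1 (7/13 voted 1)


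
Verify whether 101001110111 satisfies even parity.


Number of 1s: 8

Yes, parity is correct (8 ones)


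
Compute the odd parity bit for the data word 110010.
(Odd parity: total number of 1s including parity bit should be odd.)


Number of 1s in data: 3
Parity bit: 0

0


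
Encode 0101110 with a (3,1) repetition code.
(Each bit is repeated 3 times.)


Each bit -> 3 copies

000111000111111111000


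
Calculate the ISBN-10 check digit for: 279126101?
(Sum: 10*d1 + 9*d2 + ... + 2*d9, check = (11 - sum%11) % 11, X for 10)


Weighted sum: 210
210 mod 11 = 1

Check digit: X


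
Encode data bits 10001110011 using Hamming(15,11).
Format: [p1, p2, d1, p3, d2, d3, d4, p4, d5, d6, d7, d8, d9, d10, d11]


Parity bits: p1=0, p2=1, p3=0, p4=1

011000011110011


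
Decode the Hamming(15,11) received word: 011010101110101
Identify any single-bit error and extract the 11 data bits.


Syndrome = 9: error at position 9

Data: 11010110101 (corrected bit 9)


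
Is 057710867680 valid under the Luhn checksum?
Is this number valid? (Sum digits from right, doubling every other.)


Luhn sum = 50
50 mod 10 = 0

Valid (Luhn sum mod 10 = 0)


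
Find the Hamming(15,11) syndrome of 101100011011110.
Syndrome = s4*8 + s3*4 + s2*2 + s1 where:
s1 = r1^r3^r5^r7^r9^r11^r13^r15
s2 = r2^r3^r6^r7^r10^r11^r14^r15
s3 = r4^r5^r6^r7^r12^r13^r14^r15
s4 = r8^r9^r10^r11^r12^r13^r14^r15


s1=1, s2=1, s3=0, s4=0

Syndrome = 3 (error at position 3)


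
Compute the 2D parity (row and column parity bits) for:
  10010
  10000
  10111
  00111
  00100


Row parities: 01011
Column parities: 10110

Row P: 01011, Col P: 10110, Corner: 1


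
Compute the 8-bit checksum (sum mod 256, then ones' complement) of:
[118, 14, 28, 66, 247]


Sum = 473 mod 256 = 217
Complement = 38

38


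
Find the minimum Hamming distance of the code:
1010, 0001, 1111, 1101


Comparing all pairs, minimum distance: 1
Can detect 0 errors, correct 0 errors

1


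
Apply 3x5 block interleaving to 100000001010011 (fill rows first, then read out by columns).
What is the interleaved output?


Matrix:
  10000
  00010
  10011
Read columns: 101000000011001

101000000011001


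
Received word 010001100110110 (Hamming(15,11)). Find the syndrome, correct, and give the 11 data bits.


Syndrome = 1: error at position 1

Data: 00110110110 (corrected bit 1)


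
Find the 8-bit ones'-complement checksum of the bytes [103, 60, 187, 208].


Sum = 558 mod 256 = 46
Complement = 209

209


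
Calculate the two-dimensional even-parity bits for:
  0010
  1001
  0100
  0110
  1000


Row parities: 10101
Column parities: 0001

Row P: 10101, Col P: 0001, Corner: 1


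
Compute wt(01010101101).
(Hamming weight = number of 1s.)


Counting 1s in 01010101101

6


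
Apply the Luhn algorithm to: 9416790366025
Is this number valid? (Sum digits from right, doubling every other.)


Luhn sum = 61
61 mod 10 = 1

Invalid (Luhn sum mod 10 = 1)


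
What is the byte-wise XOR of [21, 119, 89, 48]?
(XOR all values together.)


XOR chain: 21 ^ 119 ^ 89 ^ 48 = 11

11


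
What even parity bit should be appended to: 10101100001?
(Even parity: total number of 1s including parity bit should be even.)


Number of 1s in data: 5
Parity bit: 1

1
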